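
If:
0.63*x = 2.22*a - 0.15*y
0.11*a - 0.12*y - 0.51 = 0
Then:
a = 1.09090909090909*y + 4.63636363636364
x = 3.60606060606061*y + 16.3376623376623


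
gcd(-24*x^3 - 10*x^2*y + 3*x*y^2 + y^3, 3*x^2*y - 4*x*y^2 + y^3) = 3*x - y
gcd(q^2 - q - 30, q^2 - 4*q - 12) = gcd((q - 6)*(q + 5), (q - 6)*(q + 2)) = q - 6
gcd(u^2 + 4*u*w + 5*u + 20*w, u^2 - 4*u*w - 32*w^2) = u + 4*w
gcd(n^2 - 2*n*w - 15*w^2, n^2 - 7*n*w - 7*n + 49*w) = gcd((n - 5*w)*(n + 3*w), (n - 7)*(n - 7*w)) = 1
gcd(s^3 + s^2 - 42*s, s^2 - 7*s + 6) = s - 6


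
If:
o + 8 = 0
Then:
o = -8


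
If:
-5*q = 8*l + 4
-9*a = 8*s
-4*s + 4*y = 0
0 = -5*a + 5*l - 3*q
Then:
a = -8*y/9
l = -200*y/441 - 12/49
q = 320*y/441 - 20/49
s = y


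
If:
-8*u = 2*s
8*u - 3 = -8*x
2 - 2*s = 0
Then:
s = 1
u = -1/4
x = 5/8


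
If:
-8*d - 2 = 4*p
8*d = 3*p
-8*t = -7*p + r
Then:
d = -3/28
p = -2/7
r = -8*t - 2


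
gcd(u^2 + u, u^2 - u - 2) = u + 1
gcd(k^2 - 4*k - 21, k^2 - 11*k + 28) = k - 7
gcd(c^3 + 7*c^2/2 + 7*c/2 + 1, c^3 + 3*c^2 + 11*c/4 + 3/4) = c^2 + 3*c/2 + 1/2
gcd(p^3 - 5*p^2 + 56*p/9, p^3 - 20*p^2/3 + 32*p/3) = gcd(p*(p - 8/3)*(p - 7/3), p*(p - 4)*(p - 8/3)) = p^2 - 8*p/3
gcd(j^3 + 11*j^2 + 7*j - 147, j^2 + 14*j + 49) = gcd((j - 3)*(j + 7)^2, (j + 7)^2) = j^2 + 14*j + 49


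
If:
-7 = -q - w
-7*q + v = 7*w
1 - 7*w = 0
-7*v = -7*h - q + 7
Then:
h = 2402/49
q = 48/7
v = 49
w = 1/7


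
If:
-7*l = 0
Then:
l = 0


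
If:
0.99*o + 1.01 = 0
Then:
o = -1.02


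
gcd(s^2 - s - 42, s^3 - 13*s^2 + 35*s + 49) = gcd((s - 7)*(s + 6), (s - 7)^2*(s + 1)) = s - 7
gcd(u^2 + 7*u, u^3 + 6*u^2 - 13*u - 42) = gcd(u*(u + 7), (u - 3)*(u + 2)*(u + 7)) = u + 7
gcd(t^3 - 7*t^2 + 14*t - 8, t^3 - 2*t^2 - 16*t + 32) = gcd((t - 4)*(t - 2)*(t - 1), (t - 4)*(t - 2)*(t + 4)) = t^2 - 6*t + 8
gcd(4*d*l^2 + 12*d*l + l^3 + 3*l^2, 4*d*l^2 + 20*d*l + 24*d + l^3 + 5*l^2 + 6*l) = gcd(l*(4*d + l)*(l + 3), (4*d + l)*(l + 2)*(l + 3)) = 4*d*l + 12*d + l^2 + 3*l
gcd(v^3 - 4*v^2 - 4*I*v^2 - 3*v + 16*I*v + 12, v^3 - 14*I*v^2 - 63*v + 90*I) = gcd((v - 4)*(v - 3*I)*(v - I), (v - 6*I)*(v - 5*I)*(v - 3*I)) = v - 3*I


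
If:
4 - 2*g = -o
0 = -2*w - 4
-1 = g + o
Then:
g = 1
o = -2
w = -2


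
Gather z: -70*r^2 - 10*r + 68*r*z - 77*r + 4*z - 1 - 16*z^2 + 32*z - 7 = -70*r^2 - 87*r - 16*z^2 + z*(68*r + 36) - 8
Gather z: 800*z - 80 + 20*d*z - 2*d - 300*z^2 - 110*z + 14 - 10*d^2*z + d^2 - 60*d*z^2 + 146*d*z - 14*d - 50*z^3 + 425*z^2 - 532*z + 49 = d^2 - 16*d - 50*z^3 + z^2*(125 - 60*d) + z*(-10*d^2 + 166*d + 158) - 17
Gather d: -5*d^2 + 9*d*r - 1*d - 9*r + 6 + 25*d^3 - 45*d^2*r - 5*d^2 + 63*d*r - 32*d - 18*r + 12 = 25*d^3 + d^2*(-45*r - 10) + d*(72*r - 33) - 27*r + 18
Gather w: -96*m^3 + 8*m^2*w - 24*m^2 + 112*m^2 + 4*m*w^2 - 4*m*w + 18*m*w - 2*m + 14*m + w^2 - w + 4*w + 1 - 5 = -96*m^3 + 88*m^2 + 12*m + w^2*(4*m + 1) + w*(8*m^2 + 14*m + 3) - 4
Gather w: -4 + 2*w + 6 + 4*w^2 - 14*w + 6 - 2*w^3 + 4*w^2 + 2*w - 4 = -2*w^3 + 8*w^2 - 10*w + 4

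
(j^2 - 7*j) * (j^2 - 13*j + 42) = j^4 - 20*j^3 + 133*j^2 - 294*j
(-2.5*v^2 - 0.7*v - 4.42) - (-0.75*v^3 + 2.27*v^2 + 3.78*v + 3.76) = 0.75*v^3 - 4.77*v^2 - 4.48*v - 8.18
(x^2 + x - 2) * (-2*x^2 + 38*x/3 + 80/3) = -2*x^4 + 32*x^3/3 + 130*x^2/3 + 4*x/3 - 160/3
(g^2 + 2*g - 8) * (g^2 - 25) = g^4 + 2*g^3 - 33*g^2 - 50*g + 200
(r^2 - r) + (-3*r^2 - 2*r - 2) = -2*r^2 - 3*r - 2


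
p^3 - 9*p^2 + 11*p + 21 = (p - 7)*(p - 3)*(p + 1)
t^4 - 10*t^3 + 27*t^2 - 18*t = t*(t - 6)*(t - 3)*(t - 1)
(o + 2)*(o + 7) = o^2 + 9*o + 14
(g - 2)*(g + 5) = g^2 + 3*g - 10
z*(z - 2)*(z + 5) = z^3 + 3*z^2 - 10*z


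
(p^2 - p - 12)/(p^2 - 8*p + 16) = (p + 3)/(p - 4)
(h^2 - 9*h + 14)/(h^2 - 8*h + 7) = (h - 2)/(h - 1)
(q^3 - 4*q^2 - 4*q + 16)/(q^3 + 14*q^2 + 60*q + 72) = (q^2 - 6*q + 8)/(q^2 + 12*q + 36)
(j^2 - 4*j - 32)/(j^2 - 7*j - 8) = (j + 4)/(j + 1)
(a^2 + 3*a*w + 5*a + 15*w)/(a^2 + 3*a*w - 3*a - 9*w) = (a + 5)/(a - 3)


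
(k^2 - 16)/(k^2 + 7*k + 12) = (k - 4)/(k + 3)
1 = 1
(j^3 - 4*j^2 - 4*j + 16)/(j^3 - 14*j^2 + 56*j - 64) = (j + 2)/(j - 8)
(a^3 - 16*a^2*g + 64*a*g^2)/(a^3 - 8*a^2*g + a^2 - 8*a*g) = (a - 8*g)/(a + 1)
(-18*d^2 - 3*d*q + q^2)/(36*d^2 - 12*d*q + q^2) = (3*d + q)/(-6*d + q)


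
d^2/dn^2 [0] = 0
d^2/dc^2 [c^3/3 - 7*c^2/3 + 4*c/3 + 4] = 2*c - 14/3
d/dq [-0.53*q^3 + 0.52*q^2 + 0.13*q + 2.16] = -1.59*q^2 + 1.04*q + 0.13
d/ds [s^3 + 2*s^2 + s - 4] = 3*s^2 + 4*s + 1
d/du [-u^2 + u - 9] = 1 - 2*u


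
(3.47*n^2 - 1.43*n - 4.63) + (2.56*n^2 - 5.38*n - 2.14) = 6.03*n^2 - 6.81*n - 6.77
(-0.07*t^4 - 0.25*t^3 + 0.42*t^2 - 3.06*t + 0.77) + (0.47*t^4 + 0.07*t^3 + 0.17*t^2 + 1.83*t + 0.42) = 0.4*t^4 - 0.18*t^3 + 0.59*t^2 - 1.23*t + 1.19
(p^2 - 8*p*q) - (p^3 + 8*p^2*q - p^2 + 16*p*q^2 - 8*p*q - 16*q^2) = -p^3 - 8*p^2*q + 2*p^2 - 16*p*q^2 + 16*q^2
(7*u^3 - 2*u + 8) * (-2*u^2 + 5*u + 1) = -14*u^5 + 35*u^4 + 11*u^3 - 26*u^2 + 38*u + 8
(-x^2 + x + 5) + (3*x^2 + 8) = 2*x^2 + x + 13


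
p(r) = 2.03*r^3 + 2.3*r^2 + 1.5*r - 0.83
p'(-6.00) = 193.14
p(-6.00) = -365.51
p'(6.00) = 248.34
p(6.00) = 529.45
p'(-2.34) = 24.08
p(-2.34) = -17.76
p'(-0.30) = 0.67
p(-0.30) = -1.13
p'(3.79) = 106.41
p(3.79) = 148.41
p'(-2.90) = 39.38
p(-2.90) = -35.35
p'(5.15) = 186.71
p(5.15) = 345.18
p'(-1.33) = 6.15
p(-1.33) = -3.53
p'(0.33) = 3.68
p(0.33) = -0.01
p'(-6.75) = 247.93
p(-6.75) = -530.48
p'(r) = 6.09*r^2 + 4.6*r + 1.5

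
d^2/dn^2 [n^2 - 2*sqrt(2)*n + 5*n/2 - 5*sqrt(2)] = 2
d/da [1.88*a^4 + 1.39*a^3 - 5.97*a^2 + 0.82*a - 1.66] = 7.52*a^3 + 4.17*a^2 - 11.94*a + 0.82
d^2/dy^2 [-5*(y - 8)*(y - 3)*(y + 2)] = 90 - 30*y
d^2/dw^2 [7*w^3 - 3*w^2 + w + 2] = 42*w - 6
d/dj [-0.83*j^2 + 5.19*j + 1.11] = 5.19 - 1.66*j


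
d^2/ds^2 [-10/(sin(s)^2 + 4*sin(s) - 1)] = 20*(2*sin(s)^4 + 6*sin(s)^3 + 7*sin(s)^2 - 10*sin(s) - 17)/(4*sin(s) - cos(s)^2)^3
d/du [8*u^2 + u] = 16*u + 1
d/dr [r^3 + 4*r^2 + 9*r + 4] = 3*r^2 + 8*r + 9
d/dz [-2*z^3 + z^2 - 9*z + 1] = -6*z^2 + 2*z - 9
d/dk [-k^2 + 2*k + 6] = 2 - 2*k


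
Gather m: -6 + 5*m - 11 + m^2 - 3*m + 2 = m^2 + 2*m - 15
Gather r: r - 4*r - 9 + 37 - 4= 24 - 3*r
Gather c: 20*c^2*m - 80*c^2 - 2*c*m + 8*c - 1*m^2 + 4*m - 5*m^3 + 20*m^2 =c^2*(20*m - 80) + c*(8 - 2*m) - 5*m^3 + 19*m^2 + 4*m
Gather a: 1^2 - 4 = -3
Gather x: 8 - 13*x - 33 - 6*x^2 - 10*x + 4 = -6*x^2 - 23*x - 21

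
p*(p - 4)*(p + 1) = p^3 - 3*p^2 - 4*p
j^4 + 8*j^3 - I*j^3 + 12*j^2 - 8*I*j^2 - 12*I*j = j*(j + 2)*(j + 6)*(j - I)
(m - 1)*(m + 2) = m^2 + m - 2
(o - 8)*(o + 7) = o^2 - o - 56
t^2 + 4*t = t*(t + 4)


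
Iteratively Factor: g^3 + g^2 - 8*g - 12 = (g - 3)*(g^2 + 4*g + 4) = (g - 3)*(g + 2)*(g + 2)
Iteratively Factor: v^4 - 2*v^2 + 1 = (v - 1)*(v^3 + v^2 - v - 1) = (v - 1)*(v + 1)*(v^2 - 1) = (v - 1)*(v + 1)^2*(v - 1)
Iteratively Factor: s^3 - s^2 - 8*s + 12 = (s + 3)*(s^2 - 4*s + 4) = (s - 2)*(s + 3)*(s - 2)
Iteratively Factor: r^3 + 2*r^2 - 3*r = (r)*(r^2 + 2*r - 3) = r*(r + 3)*(r - 1)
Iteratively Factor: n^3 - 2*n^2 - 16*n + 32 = (n - 4)*(n^2 + 2*n - 8) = (n - 4)*(n + 4)*(n - 2)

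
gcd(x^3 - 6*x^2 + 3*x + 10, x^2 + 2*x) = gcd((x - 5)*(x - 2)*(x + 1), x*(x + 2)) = 1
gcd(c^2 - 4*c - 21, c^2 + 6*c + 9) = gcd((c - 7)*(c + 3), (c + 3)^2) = c + 3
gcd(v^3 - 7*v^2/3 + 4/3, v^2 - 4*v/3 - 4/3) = v^2 - 4*v/3 - 4/3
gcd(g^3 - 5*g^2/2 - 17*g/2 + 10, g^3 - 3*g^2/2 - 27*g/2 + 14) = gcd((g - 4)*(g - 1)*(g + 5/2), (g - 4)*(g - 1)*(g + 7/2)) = g^2 - 5*g + 4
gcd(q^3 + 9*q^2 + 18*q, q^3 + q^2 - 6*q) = q^2 + 3*q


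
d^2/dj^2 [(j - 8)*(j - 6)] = 2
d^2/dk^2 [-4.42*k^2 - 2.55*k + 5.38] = -8.84000000000000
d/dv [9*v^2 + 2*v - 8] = 18*v + 2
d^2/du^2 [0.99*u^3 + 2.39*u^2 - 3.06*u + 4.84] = 5.94*u + 4.78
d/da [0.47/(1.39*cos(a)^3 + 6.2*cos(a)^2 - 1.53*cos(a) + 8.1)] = (1.9599*cos(a)^2 + 5.828*cos(a) - 0.7191)*sin(a)/(1.39*cos(a)^3 + 6.2*cos(a)^2 - 1.53*cos(a) + 8.1)^2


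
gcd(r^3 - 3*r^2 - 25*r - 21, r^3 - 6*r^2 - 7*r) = r^2 - 6*r - 7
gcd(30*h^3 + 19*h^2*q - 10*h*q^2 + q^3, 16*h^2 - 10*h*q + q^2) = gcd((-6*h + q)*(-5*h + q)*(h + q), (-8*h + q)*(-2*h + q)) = 1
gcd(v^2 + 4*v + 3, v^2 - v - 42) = 1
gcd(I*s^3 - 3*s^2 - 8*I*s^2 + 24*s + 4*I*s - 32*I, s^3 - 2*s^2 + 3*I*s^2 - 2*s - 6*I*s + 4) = 1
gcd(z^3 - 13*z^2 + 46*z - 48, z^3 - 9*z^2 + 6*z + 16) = z^2 - 10*z + 16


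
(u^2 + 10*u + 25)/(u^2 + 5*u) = (u + 5)/u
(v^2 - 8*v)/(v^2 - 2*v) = (v - 8)/(v - 2)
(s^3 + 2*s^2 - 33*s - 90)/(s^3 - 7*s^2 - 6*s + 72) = (s + 5)/(s - 4)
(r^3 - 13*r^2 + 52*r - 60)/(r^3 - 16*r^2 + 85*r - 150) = (r - 2)/(r - 5)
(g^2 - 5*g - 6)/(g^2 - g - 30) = (g + 1)/(g + 5)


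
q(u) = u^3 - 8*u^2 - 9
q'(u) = 3*u^2 - 16*u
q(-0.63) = -12.43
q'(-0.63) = 11.27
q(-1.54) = -31.63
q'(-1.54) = 31.75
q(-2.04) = -50.78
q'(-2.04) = 45.12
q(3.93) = -71.86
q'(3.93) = -16.55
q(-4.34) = -241.43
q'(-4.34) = 125.95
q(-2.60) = -80.66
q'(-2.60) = 61.88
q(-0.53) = -11.40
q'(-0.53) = 9.32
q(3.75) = -68.77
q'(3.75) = -17.81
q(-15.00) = -5184.00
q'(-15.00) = 915.00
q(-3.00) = -108.00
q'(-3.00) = 75.00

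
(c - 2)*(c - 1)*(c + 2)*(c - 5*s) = c^4 - 5*c^3*s - c^3 + 5*c^2*s - 4*c^2 + 20*c*s + 4*c - 20*s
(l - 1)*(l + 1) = l^2 - 1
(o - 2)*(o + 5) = o^2 + 3*o - 10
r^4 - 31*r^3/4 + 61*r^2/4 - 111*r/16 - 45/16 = (r - 5)*(r - 3/2)^2*(r + 1/4)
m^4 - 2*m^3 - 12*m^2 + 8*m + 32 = (m - 4)*(m - 2)*(m + 2)^2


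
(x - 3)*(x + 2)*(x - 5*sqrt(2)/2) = x^3 - 5*sqrt(2)*x^2/2 - x^2 - 6*x + 5*sqrt(2)*x/2 + 15*sqrt(2)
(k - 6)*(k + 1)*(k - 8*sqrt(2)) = k^3 - 8*sqrt(2)*k^2 - 5*k^2 - 6*k + 40*sqrt(2)*k + 48*sqrt(2)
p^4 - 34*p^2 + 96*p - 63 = (p - 3)^2*(p - 1)*(p + 7)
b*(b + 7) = b^2 + 7*b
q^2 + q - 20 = (q - 4)*(q + 5)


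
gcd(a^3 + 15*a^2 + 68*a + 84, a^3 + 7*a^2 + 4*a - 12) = a^2 + 8*a + 12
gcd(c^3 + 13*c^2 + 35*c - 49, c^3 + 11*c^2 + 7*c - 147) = c^2 + 14*c + 49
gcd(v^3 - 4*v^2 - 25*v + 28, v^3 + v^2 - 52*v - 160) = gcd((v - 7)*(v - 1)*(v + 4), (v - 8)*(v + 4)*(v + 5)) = v + 4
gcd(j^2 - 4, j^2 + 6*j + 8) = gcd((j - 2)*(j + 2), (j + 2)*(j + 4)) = j + 2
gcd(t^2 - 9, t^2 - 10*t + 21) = t - 3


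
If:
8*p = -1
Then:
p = -1/8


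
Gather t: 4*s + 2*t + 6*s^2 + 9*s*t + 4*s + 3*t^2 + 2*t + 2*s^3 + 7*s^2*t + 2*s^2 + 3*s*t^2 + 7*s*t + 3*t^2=2*s^3 + 8*s^2 + 8*s + t^2*(3*s + 6) + t*(7*s^2 + 16*s + 4)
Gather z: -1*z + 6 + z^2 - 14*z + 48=z^2 - 15*z + 54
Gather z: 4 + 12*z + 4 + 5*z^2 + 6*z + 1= 5*z^2 + 18*z + 9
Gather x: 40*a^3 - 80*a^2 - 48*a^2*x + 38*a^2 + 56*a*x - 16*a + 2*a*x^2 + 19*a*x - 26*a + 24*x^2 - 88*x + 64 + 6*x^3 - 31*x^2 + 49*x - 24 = 40*a^3 - 42*a^2 - 42*a + 6*x^3 + x^2*(2*a - 7) + x*(-48*a^2 + 75*a - 39) + 40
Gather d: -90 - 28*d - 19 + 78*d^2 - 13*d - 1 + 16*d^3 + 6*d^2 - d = 16*d^3 + 84*d^2 - 42*d - 110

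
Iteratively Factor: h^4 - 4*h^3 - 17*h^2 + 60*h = (h)*(h^3 - 4*h^2 - 17*h + 60) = h*(h - 3)*(h^2 - h - 20) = h*(h - 5)*(h - 3)*(h + 4)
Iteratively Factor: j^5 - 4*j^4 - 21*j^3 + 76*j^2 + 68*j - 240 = (j - 5)*(j^4 + j^3 - 16*j^2 - 4*j + 48) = (j - 5)*(j + 4)*(j^3 - 3*j^2 - 4*j + 12) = (j - 5)*(j + 2)*(j + 4)*(j^2 - 5*j + 6) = (j - 5)*(j - 3)*(j + 2)*(j + 4)*(j - 2)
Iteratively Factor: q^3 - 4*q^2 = (q - 4)*(q^2) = q*(q - 4)*(q)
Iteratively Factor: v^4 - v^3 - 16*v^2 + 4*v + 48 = (v + 3)*(v^3 - 4*v^2 - 4*v + 16) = (v + 2)*(v + 3)*(v^2 - 6*v + 8) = (v - 4)*(v + 2)*(v + 3)*(v - 2)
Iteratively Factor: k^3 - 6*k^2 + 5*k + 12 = (k - 4)*(k^2 - 2*k - 3) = (k - 4)*(k + 1)*(k - 3)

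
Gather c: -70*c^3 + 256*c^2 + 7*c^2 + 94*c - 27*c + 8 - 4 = -70*c^3 + 263*c^2 + 67*c + 4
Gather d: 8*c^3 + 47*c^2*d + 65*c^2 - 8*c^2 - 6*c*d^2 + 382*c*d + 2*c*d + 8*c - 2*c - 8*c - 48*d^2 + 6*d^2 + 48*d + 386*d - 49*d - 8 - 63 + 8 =8*c^3 + 57*c^2 - 2*c + d^2*(-6*c - 42) + d*(47*c^2 + 384*c + 385) - 63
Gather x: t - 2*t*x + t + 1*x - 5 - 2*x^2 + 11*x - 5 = 2*t - 2*x^2 + x*(12 - 2*t) - 10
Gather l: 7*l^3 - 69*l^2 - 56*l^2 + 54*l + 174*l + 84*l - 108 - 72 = 7*l^3 - 125*l^2 + 312*l - 180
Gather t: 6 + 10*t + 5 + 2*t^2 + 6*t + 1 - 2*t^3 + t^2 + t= -2*t^3 + 3*t^2 + 17*t + 12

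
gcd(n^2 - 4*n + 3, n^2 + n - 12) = n - 3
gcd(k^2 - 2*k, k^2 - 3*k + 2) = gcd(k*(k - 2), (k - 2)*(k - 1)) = k - 2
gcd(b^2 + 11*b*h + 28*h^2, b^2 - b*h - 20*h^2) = b + 4*h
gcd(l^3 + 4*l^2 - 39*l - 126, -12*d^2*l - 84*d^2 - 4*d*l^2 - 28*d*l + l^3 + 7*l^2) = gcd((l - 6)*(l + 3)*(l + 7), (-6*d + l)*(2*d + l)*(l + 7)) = l + 7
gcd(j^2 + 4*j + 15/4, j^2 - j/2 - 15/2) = j + 5/2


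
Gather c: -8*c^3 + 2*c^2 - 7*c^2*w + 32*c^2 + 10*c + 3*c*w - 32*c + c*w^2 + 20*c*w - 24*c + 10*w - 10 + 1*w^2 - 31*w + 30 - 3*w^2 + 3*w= -8*c^3 + c^2*(34 - 7*w) + c*(w^2 + 23*w - 46) - 2*w^2 - 18*w + 20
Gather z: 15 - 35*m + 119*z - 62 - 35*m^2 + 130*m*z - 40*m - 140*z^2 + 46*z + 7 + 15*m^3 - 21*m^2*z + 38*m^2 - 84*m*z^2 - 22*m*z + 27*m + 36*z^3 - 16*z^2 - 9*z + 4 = 15*m^3 + 3*m^2 - 48*m + 36*z^3 + z^2*(-84*m - 156) + z*(-21*m^2 + 108*m + 156) - 36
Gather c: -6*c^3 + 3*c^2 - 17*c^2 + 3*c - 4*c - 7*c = -6*c^3 - 14*c^2 - 8*c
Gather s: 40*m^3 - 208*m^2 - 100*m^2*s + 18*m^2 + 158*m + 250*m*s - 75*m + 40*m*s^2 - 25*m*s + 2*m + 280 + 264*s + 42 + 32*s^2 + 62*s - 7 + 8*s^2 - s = 40*m^3 - 190*m^2 + 85*m + s^2*(40*m + 40) + s*(-100*m^2 + 225*m + 325) + 315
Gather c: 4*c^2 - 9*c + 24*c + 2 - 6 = 4*c^2 + 15*c - 4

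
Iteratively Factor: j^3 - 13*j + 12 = (j - 1)*(j^2 + j - 12) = (j - 3)*(j - 1)*(j + 4)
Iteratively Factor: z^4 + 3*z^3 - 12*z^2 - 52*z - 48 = (z + 3)*(z^3 - 12*z - 16) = (z + 2)*(z + 3)*(z^2 - 2*z - 8) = (z - 4)*(z + 2)*(z + 3)*(z + 2)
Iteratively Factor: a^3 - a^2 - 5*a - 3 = (a + 1)*(a^2 - 2*a - 3) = (a - 3)*(a + 1)*(a + 1)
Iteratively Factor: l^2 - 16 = (l - 4)*(l + 4)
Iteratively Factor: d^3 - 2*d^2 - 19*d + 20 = (d - 5)*(d^2 + 3*d - 4) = (d - 5)*(d + 4)*(d - 1)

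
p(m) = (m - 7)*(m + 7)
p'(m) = 2*m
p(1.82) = -45.69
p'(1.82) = 3.64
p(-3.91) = -33.71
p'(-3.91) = -7.82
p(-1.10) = -47.79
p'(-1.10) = -2.20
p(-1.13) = -47.72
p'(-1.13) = -2.26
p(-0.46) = -48.79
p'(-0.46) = -0.92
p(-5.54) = -18.31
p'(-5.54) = -11.08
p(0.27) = -48.93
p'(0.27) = 0.54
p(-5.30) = -20.91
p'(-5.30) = -10.60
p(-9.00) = 32.00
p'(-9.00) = -18.00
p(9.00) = 32.00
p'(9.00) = 18.00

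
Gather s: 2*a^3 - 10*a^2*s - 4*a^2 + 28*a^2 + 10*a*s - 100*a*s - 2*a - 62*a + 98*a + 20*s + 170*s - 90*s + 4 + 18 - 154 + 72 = 2*a^3 + 24*a^2 + 34*a + s*(-10*a^2 - 90*a + 100) - 60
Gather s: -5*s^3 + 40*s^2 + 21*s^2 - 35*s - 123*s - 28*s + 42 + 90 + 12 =-5*s^3 + 61*s^2 - 186*s + 144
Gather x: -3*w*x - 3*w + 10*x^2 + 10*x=-3*w + 10*x^2 + x*(10 - 3*w)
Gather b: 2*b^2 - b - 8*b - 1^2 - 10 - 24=2*b^2 - 9*b - 35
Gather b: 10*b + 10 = 10*b + 10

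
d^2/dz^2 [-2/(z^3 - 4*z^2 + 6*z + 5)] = 4*((3*z - 4)*(z^3 - 4*z^2 + 6*z + 5) - (3*z^2 - 8*z + 6)^2)/(z^3 - 4*z^2 + 6*z + 5)^3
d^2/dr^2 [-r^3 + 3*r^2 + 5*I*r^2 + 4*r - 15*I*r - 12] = -6*r + 6 + 10*I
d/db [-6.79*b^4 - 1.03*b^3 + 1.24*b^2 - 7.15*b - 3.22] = -27.16*b^3 - 3.09*b^2 + 2.48*b - 7.15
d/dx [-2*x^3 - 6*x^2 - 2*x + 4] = -6*x^2 - 12*x - 2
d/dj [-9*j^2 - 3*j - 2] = -18*j - 3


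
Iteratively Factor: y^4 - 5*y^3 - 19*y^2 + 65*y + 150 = (y + 3)*(y^3 - 8*y^2 + 5*y + 50) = (y - 5)*(y + 3)*(y^2 - 3*y - 10) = (y - 5)^2*(y + 3)*(y + 2)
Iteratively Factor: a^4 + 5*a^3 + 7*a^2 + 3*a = (a + 1)*(a^3 + 4*a^2 + 3*a) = a*(a + 1)*(a^2 + 4*a + 3) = a*(a + 1)^2*(a + 3)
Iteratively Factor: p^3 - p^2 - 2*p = (p - 2)*(p^2 + p) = (p - 2)*(p + 1)*(p)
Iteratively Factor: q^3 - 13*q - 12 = (q + 1)*(q^2 - q - 12) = (q + 1)*(q + 3)*(q - 4)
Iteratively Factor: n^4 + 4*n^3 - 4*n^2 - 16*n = (n - 2)*(n^3 + 6*n^2 + 8*n) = (n - 2)*(n + 2)*(n^2 + 4*n) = (n - 2)*(n + 2)*(n + 4)*(n)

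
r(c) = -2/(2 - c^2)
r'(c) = -4*c/(2 - c^2)^2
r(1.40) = -50.00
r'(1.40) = -3500.00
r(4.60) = 0.10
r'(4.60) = -0.05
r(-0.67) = -1.29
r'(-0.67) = 1.11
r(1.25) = -4.57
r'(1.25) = -26.12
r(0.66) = -1.28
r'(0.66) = -1.08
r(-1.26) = -4.85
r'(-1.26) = 29.63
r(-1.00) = -2.00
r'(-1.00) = 4.00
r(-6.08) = 0.06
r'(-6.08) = 0.02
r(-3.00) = 0.29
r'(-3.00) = 0.24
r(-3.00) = 0.29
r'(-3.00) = 0.24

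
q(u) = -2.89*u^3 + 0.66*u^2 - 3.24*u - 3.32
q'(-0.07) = -3.37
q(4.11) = -206.13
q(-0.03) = -3.22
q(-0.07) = -3.09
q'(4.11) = -144.27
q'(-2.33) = -53.38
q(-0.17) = -2.74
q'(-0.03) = -3.29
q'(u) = -8.67*u^2 + 1.32*u - 3.24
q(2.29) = -41.98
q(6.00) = -623.24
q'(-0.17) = -3.71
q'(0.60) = -5.57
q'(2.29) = -45.68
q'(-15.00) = -1973.79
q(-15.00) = 9947.53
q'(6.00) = -307.44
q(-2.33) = 44.37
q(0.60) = -5.65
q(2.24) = -39.75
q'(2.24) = -43.79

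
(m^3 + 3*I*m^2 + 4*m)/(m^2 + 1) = m*(m + 4*I)/(m + I)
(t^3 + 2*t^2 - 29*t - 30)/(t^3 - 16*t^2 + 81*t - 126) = (t^3 + 2*t^2 - 29*t - 30)/(t^3 - 16*t^2 + 81*t - 126)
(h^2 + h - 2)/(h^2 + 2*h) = (h - 1)/h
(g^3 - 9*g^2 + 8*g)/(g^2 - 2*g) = (g^2 - 9*g + 8)/(g - 2)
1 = 1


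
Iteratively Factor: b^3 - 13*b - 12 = (b + 1)*(b^2 - b - 12) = (b - 4)*(b + 1)*(b + 3)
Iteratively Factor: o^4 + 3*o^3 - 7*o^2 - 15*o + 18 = (o - 1)*(o^3 + 4*o^2 - 3*o - 18) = (o - 1)*(o + 3)*(o^2 + o - 6) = (o - 2)*(o - 1)*(o + 3)*(o + 3)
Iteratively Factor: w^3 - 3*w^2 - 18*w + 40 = (w - 5)*(w^2 + 2*w - 8) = (w - 5)*(w - 2)*(w + 4)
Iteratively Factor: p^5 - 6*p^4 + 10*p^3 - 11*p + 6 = (p + 1)*(p^4 - 7*p^3 + 17*p^2 - 17*p + 6) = (p - 3)*(p + 1)*(p^3 - 4*p^2 + 5*p - 2) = (p - 3)*(p - 2)*(p + 1)*(p^2 - 2*p + 1) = (p - 3)*(p - 2)*(p - 1)*(p + 1)*(p - 1)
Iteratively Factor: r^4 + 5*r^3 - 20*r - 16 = (r - 2)*(r^3 + 7*r^2 + 14*r + 8) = (r - 2)*(r + 1)*(r^2 + 6*r + 8) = (r - 2)*(r + 1)*(r + 2)*(r + 4)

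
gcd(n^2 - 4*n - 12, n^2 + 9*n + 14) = n + 2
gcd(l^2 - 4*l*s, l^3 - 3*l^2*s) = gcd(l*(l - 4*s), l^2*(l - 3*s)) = l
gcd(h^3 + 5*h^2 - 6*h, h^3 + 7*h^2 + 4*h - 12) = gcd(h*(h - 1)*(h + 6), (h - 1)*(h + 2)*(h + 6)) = h^2 + 5*h - 6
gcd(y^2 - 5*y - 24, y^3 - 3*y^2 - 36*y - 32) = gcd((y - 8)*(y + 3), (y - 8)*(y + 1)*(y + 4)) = y - 8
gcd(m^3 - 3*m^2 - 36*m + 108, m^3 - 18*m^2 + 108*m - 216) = m - 6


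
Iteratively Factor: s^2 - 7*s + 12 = (s - 3)*(s - 4)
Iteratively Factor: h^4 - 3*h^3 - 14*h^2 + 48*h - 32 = (h - 2)*(h^3 - h^2 - 16*h + 16) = (h - 4)*(h - 2)*(h^2 + 3*h - 4) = (h - 4)*(h - 2)*(h + 4)*(h - 1)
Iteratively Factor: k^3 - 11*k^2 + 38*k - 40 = (k - 5)*(k^2 - 6*k + 8) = (k - 5)*(k - 4)*(k - 2)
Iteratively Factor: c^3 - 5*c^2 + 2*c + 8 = (c + 1)*(c^2 - 6*c + 8) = (c - 4)*(c + 1)*(c - 2)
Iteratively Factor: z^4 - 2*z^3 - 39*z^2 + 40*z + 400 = (z - 5)*(z^3 + 3*z^2 - 24*z - 80) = (z - 5)*(z + 4)*(z^2 - z - 20) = (z - 5)*(z + 4)^2*(z - 5)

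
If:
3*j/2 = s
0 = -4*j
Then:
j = 0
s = 0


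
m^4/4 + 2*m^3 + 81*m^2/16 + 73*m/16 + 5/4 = (m/4 + 1)*(m + 1/2)*(m + 1)*(m + 5/2)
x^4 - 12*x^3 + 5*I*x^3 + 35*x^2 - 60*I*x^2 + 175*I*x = x*(x - 7)*(x - 5)*(x + 5*I)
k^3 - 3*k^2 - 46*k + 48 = (k - 8)*(k - 1)*(k + 6)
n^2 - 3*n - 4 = (n - 4)*(n + 1)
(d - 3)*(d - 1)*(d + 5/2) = d^3 - 3*d^2/2 - 7*d + 15/2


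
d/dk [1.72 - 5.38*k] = -5.38000000000000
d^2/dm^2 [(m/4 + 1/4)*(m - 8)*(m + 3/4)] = 3*m/2 - 25/8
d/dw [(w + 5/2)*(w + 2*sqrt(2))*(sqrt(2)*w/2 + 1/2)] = 3*sqrt(2)*w^2/2 + 5*sqrt(2)*w/2 + 5*w + sqrt(2) + 25/4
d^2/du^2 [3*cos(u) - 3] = -3*cos(u)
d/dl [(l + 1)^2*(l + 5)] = (l + 1)*(3*l + 11)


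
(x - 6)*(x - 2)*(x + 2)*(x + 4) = x^4 - 2*x^3 - 28*x^2 + 8*x + 96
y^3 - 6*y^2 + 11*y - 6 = (y - 3)*(y - 2)*(y - 1)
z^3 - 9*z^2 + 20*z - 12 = (z - 6)*(z - 2)*(z - 1)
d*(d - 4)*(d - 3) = d^3 - 7*d^2 + 12*d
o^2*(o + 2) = o^3 + 2*o^2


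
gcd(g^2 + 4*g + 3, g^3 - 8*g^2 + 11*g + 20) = g + 1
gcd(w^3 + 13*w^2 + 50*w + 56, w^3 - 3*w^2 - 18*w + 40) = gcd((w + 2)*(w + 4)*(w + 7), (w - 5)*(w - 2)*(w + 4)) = w + 4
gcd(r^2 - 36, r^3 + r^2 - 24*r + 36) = r + 6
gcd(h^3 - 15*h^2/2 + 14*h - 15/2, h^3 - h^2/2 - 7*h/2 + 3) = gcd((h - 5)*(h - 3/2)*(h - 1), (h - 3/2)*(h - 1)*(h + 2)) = h^2 - 5*h/2 + 3/2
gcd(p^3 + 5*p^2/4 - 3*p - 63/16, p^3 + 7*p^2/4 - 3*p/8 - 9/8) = p + 3/2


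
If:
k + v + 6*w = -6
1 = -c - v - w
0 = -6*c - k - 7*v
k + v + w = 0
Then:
No Solution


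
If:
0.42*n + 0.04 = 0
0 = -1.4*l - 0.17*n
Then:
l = 0.01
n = -0.10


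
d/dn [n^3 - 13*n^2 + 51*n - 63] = 3*n^2 - 26*n + 51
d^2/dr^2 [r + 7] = 0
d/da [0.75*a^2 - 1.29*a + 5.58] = 1.5*a - 1.29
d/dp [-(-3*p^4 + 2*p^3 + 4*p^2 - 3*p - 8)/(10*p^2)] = (6*p^4 - 2*p^3 - 3*p - 16)/(10*p^3)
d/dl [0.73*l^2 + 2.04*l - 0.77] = 1.46*l + 2.04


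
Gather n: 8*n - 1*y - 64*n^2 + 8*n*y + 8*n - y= -64*n^2 + n*(8*y + 16) - 2*y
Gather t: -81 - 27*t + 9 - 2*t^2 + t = -2*t^2 - 26*t - 72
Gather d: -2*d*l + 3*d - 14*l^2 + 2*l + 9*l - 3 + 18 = d*(3 - 2*l) - 14*l^2 + 11*l + 15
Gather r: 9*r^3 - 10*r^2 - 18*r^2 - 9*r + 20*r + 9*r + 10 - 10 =9*r^3 - 28*r^2 + 20*r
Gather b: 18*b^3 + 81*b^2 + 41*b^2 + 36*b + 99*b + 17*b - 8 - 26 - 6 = 18*b^3 + 122*b^2 + 152*b - 40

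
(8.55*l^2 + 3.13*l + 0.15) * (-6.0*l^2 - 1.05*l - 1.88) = -51.3*l^4 - 27.7575*l^3 - 20.2605*l^2 - 6.0419*l - 0.282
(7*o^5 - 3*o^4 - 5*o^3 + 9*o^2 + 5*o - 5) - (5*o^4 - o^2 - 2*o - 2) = 7*o^5 - 8*o^4 - 5*o^3 + 10*o^2 + 7*o - 3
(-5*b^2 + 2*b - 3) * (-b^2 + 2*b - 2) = 5*b^4 - 12*b^3 + 17*b^2 - 10*b + 6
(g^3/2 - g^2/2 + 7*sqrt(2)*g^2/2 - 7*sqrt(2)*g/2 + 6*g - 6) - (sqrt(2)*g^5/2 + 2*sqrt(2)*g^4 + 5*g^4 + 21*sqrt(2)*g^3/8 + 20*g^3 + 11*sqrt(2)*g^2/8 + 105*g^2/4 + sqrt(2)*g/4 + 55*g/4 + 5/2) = -sqrt(2)*g^5/2 - 5*g^4 - 2*sqrt(2)*g^4 - 39*g^3/2 - 21*sqrt(2)*g^3/8 - 107*g^2/4 + 17*sqrt(2)*g^2/8 - 31*g/4 - 15*sqrt(2)*g/4 - 17/2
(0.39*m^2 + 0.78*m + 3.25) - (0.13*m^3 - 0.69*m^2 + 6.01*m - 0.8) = -0.13*m^3 + 1.08*m^2 - 5.23*m + 4.05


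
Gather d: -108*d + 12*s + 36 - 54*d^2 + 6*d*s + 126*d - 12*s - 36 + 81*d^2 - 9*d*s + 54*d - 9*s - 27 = 27*d^2 + d*(72 - 3*s) - 9*s - 27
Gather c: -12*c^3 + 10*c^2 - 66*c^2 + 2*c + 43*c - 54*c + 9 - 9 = -12*c^3 - 56*c^2 - 9*c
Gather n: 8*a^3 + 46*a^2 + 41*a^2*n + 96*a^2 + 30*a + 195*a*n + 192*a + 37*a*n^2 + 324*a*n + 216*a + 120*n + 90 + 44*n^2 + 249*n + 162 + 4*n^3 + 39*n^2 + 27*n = 8*a^3 + 142*a^2 + 438*a + 4*n^3 + n^2*(37*a + 83) + n*(41*a^2 + 519*a + 396) + 252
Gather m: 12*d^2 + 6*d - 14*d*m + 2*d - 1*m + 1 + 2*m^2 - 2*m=12*d^2 + 8*d + 2*m^2 + m*(-14*d - 3) + 1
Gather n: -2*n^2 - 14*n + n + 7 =-2*n^2 - 13*n + 7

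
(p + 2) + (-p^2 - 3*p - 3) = -p^2 - 2*p - 1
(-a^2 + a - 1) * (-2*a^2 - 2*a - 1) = 2*a^4 + a^2 + a + 1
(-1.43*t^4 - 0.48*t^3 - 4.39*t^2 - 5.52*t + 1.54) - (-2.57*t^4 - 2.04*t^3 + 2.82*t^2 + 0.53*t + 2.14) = 1.14*t^4 + 1.56*t^3 - 7.21*t^2 - 6.05*t - 0.6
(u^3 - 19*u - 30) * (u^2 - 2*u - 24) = u^5 - 2*u^4 - 43*u^3 + 8*u^2 + 516*u + 720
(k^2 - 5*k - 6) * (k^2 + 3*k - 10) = k^4 - 2*k^3 - 31*k^2 + 32*k + 60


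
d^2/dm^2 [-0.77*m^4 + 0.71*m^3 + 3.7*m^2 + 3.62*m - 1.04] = -9.24*m^2 + 4.26*m + 7.4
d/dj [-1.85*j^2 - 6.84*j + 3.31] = -3.7*j - 6.84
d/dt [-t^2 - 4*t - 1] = -2*t - 4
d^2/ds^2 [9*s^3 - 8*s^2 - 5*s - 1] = 54*s - 16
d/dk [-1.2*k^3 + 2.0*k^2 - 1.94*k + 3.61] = -3.6*k^2 + 4.0*k - 1.94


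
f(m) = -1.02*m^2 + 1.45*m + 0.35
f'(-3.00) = 7.57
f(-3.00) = -13.18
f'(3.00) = -4.67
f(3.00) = -4.48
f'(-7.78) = 17.32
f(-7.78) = -72.67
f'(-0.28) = 2.02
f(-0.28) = -0.14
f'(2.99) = -4.65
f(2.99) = -4.43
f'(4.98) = -8.71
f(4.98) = -17.73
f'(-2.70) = 6.96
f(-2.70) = -11.00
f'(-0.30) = 2.06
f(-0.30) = -0.18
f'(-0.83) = 3.14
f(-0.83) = -1.56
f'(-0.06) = 1.57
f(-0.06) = 0.26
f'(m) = 1.45 - 2.04*m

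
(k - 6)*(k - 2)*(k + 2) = k^3 - 6*k^2 - 4*k + 24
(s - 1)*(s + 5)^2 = s^3 + 9*s^2 + 15*s - 25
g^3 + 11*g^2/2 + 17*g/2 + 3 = (g + 1/2)*(g + 2)*(g + 3)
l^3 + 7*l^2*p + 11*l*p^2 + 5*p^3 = (l + p)^2*(l + 5*p)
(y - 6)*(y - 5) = y^2 - 11*y + 30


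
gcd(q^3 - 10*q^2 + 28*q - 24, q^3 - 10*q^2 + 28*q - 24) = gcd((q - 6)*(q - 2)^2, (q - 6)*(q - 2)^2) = q^3 - 10*q^2 + 28*q - 24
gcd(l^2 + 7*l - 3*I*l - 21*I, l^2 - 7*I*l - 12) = l - 3*I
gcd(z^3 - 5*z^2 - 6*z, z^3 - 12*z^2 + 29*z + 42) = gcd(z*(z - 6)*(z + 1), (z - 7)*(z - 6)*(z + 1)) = z^2 - 5*z - 6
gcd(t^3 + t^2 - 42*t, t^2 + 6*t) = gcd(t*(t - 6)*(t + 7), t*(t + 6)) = t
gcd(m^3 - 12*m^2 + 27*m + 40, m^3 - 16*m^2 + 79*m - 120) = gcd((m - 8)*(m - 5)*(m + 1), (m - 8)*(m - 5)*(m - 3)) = m^2 - 13*m + 40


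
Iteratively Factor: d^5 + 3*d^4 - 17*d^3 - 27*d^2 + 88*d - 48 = (d + 4)*(d^4 - d^3 - 13*d^2 + 25*d - 12) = (d + 4)^2*(d^3 - 5*d^2 + 7*d - 3) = (d - 3)*(d + 4)^2*(d^2 - 2*d + 1) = (d - 3)*(d - 1)*(d + 4)^2*(d - 1)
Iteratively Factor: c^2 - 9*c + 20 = (c - 5)*(c - 4)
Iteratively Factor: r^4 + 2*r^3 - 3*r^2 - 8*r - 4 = (r + 1)*(r^3 + r^2 - 4*r - 4) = (r + 1)^2*(r^2 - 4) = (r - 2)*(r + 1)^2*(r + 2)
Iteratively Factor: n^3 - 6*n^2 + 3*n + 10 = (n + 1)*(n^2 - 7*n + 10) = (n - 2)*(n + 1)*(n - 5)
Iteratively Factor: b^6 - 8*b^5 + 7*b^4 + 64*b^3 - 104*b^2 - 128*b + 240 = (b - 5)*(b^5 - 3*b^4 - 8*b^3 + 24*b^2 + 16*b - 48) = (b - 5)*(b + 2)*(b^4 - 5*b^3 + 2*b^2 + 20*b - 24) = (b - 5)*(b + 2)^2*(b^3 - 7*b^2 + 16*b - 12) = (b - 5)*(b - 3)*(b + 2)^2*(b^2 - 4*b + 4) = (b - 5)*(b - 3)*(b - 2)*(b + 2)^2*(b - 2)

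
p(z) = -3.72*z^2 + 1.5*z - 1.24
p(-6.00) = -144.16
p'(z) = 1.5 - 7.44*z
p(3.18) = -34.09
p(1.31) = -5.66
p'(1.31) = -8.25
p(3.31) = -37.03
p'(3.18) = -22.16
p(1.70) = -9.44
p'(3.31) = -23.13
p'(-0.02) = 1.65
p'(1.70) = -11.15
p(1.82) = -10.83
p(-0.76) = -4.53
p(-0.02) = -1.27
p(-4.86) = -96.39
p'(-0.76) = 7.15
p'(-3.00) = 23.82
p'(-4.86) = 37.66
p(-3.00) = -39.22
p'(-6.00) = 46.14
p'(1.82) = -12.04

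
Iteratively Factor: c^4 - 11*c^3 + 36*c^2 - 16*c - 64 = (c - 4)*(c^3 - 7*c^2 + 8*c + 16) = (c - 4)*(c + 1)*(c^2 - 8*c + 16) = (c - 4)^2*(c + 1)*(c - 4)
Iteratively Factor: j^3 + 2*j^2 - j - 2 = (j - 1)*(j^2 + 3*j + 2) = (j - 1)*(j + 1)*(j + 2)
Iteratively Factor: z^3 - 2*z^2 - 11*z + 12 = (z - 4)*(z^2 + 2*z - 3) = (z - 4)*(z - 1)*(z + 3)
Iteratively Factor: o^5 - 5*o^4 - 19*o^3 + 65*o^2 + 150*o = (o + 2)*(o^4 - 7*o^3 - 5*o^2 + 75*o) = (o + 2)*(o + 3)*(o^3 - 10*o^2 + 25*o) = o*(o + 2)*(o + 3)*(o^2 - 10*o + 25) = o*(o - 5)*(o + 2)*(o + 3)*(o - 5)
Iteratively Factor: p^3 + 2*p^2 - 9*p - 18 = (p - 3)*(p^2 + 5*p + 6) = (p - 3)*(p + 2)*(p + 3)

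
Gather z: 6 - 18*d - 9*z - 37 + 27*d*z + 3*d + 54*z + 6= -15*d + z*(27*d + 45) - 25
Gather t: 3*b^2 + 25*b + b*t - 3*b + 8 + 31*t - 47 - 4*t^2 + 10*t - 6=3*b^2 + 22*b - 4*t^2 + t*(b + 41) - 45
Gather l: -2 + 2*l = 2*l - 2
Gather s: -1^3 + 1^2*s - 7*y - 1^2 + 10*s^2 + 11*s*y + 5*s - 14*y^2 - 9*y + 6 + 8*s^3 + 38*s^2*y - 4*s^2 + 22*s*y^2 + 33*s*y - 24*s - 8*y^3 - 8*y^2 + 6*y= 8*s^3 + s^2*(38*y + 6) + s*(22*y^2 + 44*y - 18) - 8*y^3 - 22*y^2 - 10*y + 4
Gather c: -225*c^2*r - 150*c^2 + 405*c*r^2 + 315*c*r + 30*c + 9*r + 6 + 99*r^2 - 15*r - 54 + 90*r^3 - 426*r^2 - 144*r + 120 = c^2*(-225*r - 150) + c*(405*r^2 + 315*r + 30) + 90*r^3 - 327*r^2 - 150*r + 72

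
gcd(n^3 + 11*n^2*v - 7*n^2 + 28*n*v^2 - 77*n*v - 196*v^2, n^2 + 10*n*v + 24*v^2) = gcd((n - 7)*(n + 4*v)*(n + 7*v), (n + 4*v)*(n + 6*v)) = n + 4*v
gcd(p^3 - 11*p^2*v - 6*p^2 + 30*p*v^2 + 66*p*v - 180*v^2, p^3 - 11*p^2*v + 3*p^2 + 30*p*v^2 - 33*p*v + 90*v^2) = p^2 - 11*p*v + 30*v^2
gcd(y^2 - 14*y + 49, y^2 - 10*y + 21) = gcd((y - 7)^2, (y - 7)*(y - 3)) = y - 7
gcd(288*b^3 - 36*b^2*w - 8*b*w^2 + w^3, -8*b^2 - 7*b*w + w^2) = -8*b + w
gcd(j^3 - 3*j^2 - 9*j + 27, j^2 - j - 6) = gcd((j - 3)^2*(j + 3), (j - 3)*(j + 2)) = j - 3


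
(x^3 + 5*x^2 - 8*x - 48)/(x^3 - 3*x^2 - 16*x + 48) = (x + 4)/(x - 4)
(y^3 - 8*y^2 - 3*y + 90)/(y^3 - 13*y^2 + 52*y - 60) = (y + 3)/(y - 2)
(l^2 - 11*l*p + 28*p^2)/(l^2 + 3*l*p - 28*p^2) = (l - 7*p)/(l + 7*p)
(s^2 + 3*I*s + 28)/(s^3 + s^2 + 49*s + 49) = (s - 4*I)/(s^2 + s*(1 - 7*I) - 7*I)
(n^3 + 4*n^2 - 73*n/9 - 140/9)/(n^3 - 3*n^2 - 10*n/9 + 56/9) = (n + 5)/(n - 2)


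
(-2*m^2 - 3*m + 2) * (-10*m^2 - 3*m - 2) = 20*m^4 + 36*m^3 - 7*m^2 - 4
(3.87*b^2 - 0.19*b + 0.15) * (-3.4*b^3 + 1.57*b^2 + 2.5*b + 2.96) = -13.158*b^5 + 6.7219*b^4 + 8.8667*b^3 + 11.2157*b^2 - 0.1874*b + 0.444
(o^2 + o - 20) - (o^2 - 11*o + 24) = 12*o - 44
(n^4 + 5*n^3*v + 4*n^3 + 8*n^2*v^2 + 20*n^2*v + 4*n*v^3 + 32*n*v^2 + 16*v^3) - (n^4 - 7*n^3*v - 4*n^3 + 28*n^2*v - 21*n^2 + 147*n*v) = 12*n^3*v + 8*n^3 + 8*n^2*v^2 - 8*n^2*v + 21*n^2 + 4*n*v^3 + 32*n*v^2 - 147*n*v + 16*v^3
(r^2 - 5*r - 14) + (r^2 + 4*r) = 2*r^2 - r - 14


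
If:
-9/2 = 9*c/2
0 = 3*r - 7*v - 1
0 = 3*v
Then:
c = -1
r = 1/3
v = 0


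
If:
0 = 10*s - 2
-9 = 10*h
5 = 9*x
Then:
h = -9/10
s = 1/5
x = 5/9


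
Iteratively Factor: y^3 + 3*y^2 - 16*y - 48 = (y + 3)*(y^2 - 16) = (y + 3)*(y + 4)*(y - 4)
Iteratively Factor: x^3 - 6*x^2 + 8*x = (x - 2)*(x^2 - 4*x) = (x - 4)*(x - 2)*(x)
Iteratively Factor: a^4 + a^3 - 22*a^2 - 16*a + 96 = (a + 4)*(a^3 - 3*a^2 - 10*a + 24) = (a - 2)*(a + 4)*(a^2 - a - 12) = (a - 4)*(a - 2)*(a + 4)*(a + 3)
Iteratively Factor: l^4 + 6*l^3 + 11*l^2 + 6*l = (l + 1)*(l^3 + 5*l^2 + 6*l) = (l + 1)*(l + 3)*(l^2 + 2*l) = (l + 1)*(l + 2)*(l + 3)*(l)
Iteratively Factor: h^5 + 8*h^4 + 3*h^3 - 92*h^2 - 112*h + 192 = (h - 1)*(h^4 + 9*h^3 + 12*h^2 - 80*h - 192) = (h - 3)*(h - 1)*(h^3 + 12*h^2 + 48*h + 64) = (h - 3)*(h - 1)*(h + 4)*(h^2 + 8*h + 16) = (h - 3)*(h - 1)*(h + 4)^2*(h + 4)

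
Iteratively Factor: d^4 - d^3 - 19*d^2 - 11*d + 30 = (d + 3)*(d^3 - 4*d^2 - 7*d + 10) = (d - 5)*(d + 3)*(d^2 + d - 2) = (d - 5)*(d + 2)*(d + 3)*(d - 1)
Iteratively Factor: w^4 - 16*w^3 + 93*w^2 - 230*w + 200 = (w - 5)*(w^3 - 11*w^2 + 38*w - 40) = (w - 5)*(w - 4)*(w^2 - 7*w + 10) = (w - 5)^2*(w - 4)*(w - 2)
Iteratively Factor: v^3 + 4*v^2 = (v)*(v^2 + 4*v) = v^2*(v + 4)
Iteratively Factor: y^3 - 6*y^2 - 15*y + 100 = (y - 5)*(y^2 - y - 20) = (y - 5)*(y + 4)*(y - 5)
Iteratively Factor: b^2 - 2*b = (b - 2)*(b)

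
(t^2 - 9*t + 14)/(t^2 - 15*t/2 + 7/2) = 2*(t - 2)/(2*t - 1)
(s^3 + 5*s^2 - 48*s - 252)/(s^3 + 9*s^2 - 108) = (s - 7)/(s - 3)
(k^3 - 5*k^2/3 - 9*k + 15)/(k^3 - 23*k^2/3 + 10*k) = (k^2 - 9)/(k*(k - 6))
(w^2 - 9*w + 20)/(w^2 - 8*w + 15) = (w - 4)/(w - 3)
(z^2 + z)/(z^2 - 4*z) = (z + 1)/(z - 4)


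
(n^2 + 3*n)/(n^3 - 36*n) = (n + 3)/(n^2 - 36)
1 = 1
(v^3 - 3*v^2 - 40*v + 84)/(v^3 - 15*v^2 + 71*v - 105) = (v^2 + 4*v - 12)/(v^2 - 8*v + 15)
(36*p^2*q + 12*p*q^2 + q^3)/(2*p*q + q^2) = (36*p^2 + 12*p*q + q^2)/(2*p + q)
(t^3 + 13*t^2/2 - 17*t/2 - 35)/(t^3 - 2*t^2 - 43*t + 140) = (t^2 - t/2 - 5)/(t^2 - 9*t + 20)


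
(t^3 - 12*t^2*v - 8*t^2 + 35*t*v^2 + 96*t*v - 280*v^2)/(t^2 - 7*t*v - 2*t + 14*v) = (t^2 - 5*t*v - 8*t + 40*v)/(t - 2)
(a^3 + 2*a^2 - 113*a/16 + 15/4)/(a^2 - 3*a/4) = a + 11/4 - 5/a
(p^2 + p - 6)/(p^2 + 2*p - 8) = (p + 3)/(p + 4)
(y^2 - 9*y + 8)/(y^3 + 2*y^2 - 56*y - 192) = (y - 1)/(y^2 + 10*y + 24)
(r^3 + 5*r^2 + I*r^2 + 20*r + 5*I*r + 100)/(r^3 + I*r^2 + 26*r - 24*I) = (r^2 + 5*r*(1 + I) + 25*I)/(r^2 + 5*I*r + 6)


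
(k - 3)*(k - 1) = k^2 - 4*k + 3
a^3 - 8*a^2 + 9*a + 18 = (a - 6)*(a - 3)*(a + 1)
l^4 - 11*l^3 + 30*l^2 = l^2*(l - 6)*(l - 5)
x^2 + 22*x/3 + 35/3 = (x + 7/3)*(x + 5)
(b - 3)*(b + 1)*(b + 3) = b^3 + b^2 - 9*b - 9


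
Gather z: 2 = 2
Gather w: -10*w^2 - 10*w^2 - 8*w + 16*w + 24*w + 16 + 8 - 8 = -20*w^2 + 32*w + 16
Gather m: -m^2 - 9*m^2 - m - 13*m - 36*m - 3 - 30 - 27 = -10*m^2 - 50*m - 60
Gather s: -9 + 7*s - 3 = 7*s - 12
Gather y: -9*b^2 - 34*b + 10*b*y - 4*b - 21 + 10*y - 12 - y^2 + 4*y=-9*b^2 - 38*b - y^2 + y*(10*b + 14) - 33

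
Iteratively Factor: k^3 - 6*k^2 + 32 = (k - 4)*(k^2 - 2*k - 8) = (k - 4)^2*(k + 2)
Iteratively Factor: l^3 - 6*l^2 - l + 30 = (l - 5)*(l^2 - l - 6) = (l - 5)*(l - 3)*(l + 2)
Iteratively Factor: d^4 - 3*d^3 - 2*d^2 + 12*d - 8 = (d - 2)*(d^3 - d^2 - 4*d + 4) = (d - 2)*(d - 1)*(d^2 - 4) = (d - 2)*(d - 1)*(d + 2)*(d - 2)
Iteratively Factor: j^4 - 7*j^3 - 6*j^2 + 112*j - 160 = (j - 2)*(j^3 - 5*j^2 - 16*j + 80) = (j - 4)*(j - 2)*(j^2 - j - 20) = (j - 4)*(j - 2)*(j + 4)*(j - 5)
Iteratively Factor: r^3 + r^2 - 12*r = (r - 3)*(r^2 + 4*r) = (r - 3)*(r + 4)*(r)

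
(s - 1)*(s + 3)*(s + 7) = s^3 + 9*s^2 + 11*s - 21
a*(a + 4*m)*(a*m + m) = a^3*m + 4*a^2*m^2 + a^2*m + 4*a*m^2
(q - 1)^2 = q^2 - 2*q + 1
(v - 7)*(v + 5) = v^2 - 2*v - 35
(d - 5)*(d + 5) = d^2 - 25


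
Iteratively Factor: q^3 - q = (q + 1)*(q^2 - q) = q*(q + 1)*(q - 1)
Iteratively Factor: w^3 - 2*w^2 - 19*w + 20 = (w - 1)*(w^2 - w - 20) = (w - 1)*(w + 4)*(w - 5)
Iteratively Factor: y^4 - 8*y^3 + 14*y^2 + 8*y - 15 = (y - 1)*(y^3 - 7*y^2 + 7*y + 15) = (y - 5)*(y - 1)*(y^2 - 2*y - 3) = (y - 5)*(y - 1)*(y + 1)*(y - 3)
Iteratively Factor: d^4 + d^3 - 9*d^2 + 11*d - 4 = (d - 1)*(d^3 + 2*d^2 - 7*d + 4) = (d - 1)^2*(d^2 + 3*d - 4) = (d - 1)^2*(d + 4)*(d - 1)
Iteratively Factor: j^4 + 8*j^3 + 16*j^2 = (j + 4)*(j^3 + 4*j^2) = (j + 4)^2*(j^2) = j*(j + 4)^2*(j)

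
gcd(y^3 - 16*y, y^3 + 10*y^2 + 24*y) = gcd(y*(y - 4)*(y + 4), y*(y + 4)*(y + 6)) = y^2 + 4*y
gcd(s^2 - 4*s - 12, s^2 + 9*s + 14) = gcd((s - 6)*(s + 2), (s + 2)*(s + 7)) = s + 2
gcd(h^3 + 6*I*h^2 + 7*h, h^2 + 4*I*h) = h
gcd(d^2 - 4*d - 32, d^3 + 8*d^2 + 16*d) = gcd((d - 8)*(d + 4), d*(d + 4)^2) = d + 4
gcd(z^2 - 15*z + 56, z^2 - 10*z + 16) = z - 8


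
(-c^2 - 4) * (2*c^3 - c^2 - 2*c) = -2*c^5 + c^4 - 6*c^3 + 4*c^2 + 8*c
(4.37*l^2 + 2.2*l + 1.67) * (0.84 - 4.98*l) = -21.7626*l^3 - 7.2852*l^2 - 6.4686*l + 1.4028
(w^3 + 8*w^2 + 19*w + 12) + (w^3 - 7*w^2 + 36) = 2*w^3 + w^2 + 19*w + 48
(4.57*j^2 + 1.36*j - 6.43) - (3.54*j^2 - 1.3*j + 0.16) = 1.03*j^2 + 2.66*j - 6.59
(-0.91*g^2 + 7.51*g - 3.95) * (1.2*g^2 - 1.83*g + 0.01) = -1.092*g^4 + 10.6773*g^3 - 18.4924*g^2 + 7.3036*g - 0.0395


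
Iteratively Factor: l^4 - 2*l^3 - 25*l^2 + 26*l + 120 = (l - 3)*(l^3 + l^2 - 22*l - 40) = (l - 3)*(l + 4)*(l^2 - 3*l - 10) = (l - 3)*(l + 2)*(l + 4)*(l - 5)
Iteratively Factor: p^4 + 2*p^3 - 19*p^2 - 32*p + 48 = (p - 4)*(p^3 + 6*p^2 + 5*p - 12) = (p - 4)*(p + 3)*(p^2 + 3*p - 4) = (p - 4)*(p + 3)*(p + 4)*(p - 1)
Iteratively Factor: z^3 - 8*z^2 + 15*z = (z)*(z^2 - 8*z + 15) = z*(z - 3)*(z - 5)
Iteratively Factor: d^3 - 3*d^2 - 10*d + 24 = (d + 3)*(d^2 - 6*d + 8) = (d - 4)*(d + 3)*(d - 2)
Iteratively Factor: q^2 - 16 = (q - 4)*(q + 4)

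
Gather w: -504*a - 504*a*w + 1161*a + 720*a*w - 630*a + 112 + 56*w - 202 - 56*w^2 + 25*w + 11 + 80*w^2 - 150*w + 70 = 27*a + 24*w^2 + w*(216*a - 69) - 9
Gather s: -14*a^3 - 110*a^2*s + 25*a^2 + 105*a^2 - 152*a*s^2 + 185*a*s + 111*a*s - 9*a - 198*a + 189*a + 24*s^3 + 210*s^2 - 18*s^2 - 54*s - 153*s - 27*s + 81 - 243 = -14*a^3 + 130*a^2 - 18*a + 24*s^3 + s^2*(192 - 152*a) + s*(-110*a^2 + 296*a - 234) - 162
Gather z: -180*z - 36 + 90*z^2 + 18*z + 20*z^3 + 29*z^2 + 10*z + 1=20*z^3 + 119*z^2 - 152*z - 35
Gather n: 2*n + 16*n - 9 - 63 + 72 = 18*n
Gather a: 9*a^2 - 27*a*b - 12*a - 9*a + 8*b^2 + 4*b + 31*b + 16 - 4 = 9*a^2 + a*(-27*b - 21) + 8*b^2 + 35*b + 12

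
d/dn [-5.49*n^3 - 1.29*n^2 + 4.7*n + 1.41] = -16.47*n^2 - 2.58*n + 4.7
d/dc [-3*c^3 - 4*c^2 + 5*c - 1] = -9*c^2 - 8*c + 5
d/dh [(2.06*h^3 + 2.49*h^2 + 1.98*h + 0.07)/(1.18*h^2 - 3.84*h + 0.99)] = (2.4308*h^4 - 15.8208*h^3 - 5.7798*h^2 + 4.765*h + 2.229)/(1.3924*h^4 - 9.0624*h^3 + 17.082*h^2 - 7.6032*h + 0.9801)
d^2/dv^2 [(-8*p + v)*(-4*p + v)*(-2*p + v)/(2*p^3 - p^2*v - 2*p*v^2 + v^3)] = 6*p*(-11*p^3 + 12*p^2*v - 33*p*v^2 + 4*v^3)/(p^6 - 3*p^4*v^2 + 3*p^2*v^4 - v^6)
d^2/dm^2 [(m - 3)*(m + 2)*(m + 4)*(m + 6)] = 12*m^2 + 54*m + 16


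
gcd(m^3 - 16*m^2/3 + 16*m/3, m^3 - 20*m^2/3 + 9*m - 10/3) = 1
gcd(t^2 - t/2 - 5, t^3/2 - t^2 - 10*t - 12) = t + 2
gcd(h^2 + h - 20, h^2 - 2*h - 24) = 1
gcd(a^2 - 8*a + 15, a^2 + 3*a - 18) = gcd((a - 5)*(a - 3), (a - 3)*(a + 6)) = a - 3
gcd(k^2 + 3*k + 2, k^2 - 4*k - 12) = k + 2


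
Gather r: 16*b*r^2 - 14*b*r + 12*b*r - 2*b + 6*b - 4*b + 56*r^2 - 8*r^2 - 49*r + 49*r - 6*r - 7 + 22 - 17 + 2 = r^2*(16*b + 48) + r*(-2*b - 6)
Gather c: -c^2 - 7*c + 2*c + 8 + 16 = -c^2 - 5*c + 24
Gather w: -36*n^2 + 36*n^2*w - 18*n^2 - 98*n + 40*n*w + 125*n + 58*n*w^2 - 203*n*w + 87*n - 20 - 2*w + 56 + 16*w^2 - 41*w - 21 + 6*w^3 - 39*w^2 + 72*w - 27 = -54*n^2 + 114*n + 6*w^3 + w^2*(58*n - 23) + w*(36*n^2 - 163*n + 29) - 12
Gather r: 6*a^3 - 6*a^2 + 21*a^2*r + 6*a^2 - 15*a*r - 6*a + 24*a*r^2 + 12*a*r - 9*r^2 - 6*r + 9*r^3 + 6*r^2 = 6*a^3 - 6*a + 9*r^3 + r^2*(24*a - 3) + r*(21*a^2 - 3*a - 6)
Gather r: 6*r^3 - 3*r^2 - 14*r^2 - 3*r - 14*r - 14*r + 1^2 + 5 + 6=6*r^3 - 17*r^2 - 31*r + 12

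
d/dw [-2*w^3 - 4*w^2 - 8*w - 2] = -6*w^2 - 8*w - 8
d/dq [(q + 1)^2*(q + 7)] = 3*(q + 1)*(q + 5)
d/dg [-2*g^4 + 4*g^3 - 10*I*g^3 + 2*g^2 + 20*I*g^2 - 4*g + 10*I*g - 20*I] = -8*g^3 + g^2*(12 - 30*I) + g*(4 + 40*I) - 4 + 10*I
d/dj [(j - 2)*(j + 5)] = 2*j + 3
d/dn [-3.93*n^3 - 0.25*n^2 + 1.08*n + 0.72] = -11.79*n^2 - 0.5*n + 1.08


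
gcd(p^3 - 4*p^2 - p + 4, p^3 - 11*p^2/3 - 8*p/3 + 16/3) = p^2 - 5*p + 4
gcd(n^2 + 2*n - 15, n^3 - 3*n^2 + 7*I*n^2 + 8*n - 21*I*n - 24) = n - 3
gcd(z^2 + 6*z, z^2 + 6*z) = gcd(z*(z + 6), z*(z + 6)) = z^2 + 6*z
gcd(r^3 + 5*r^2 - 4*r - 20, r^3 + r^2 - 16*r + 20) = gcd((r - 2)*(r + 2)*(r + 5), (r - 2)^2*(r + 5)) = r^2 + 3*r - 10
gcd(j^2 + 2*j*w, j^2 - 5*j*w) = j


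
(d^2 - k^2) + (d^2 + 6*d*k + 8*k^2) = 2*d^2 + 6*d*k + 7*k^2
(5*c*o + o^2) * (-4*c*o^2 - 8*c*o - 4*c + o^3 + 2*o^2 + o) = -20*c^2*o^3 - 40*c^2*o^2 - 20*c^2*o + c*o^4 + 2*c*o^3 + c*o^2 + o^5 + 2*o^4 + o^3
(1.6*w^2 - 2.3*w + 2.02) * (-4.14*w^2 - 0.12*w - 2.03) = -6.624*w^4 + 9.33*w^3 - 11.3348*w^2 + 4.4266*w - 4.1006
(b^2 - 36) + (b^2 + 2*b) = 2*b^2 + 2*b - 36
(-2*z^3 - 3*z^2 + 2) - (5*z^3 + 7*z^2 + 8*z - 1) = -7*z^3 - 10*z^2 - 8*z + 3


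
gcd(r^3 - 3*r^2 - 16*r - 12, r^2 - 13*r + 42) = r - 6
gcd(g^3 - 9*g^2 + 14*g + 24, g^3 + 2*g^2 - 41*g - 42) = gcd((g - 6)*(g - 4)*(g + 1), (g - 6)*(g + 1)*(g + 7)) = g^2 - 5*g - 6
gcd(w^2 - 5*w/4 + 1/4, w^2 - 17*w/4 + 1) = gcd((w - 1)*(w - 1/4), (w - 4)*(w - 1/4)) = w - 1/4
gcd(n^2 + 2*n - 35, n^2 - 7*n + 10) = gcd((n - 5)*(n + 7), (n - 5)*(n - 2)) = n - 5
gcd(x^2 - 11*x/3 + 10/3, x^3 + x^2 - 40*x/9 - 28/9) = x - 2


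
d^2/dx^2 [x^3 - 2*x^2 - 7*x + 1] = 6*x - 4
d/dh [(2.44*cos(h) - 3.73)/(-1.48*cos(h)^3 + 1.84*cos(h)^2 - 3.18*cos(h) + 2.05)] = (-7.2224*cos(h)^3 + 21.0508*cos(h)^2 - 13.7264*cos(h) + 6.8594)*sin(h)/(2.1904*cos(h)^6 - 5.4464*cos(h)^5 + 12.7984*cos(h)^4 - 17.7704*cos(h)^3 + 17.6564*cos(h)^2 - 13.038*cos(h) + 4.2025)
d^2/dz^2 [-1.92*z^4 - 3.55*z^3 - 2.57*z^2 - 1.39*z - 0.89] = -23.04*z^2 - 21.3*z - 5.14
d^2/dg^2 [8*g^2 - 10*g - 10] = 16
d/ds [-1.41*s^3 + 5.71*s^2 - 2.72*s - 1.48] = -4.23*s^2 + 11.42*s - 2.72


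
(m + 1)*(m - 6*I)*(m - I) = m^3 + m^2 - 7*I*m^2 - 6*m - 7*I*m - 6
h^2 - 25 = (h - 5)*(h + 5)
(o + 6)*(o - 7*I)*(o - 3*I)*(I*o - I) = I*o^4 + 10*o^3 + 5*I*o^3 + 50*o^2 - 27*I*o^2 - 60*o - 105*I*o + 126*I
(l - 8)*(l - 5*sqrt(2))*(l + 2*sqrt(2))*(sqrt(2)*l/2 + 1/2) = sqrt(2)*l^4/2 - 4*sqrt(2)*l^3 - 5*l^3/2 - 23*sqrt(2)*l^2/2 + 20*l^2 - 10*l + 92*sqrt(2)*l + 80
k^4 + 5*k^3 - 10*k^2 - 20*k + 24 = (k - 2)*(k - 1)*(k + 2)*(k + 6)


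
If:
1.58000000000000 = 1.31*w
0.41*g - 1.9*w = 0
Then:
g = 5.59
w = 1.21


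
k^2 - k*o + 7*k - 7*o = (k + 7)*(k - o)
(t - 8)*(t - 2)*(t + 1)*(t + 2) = t^4 - 7*t^3 - 12*t^2 + 28*t + 32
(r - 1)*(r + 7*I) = r^2 - r + 7*I*r - 7*I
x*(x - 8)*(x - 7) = x^3 - 15*x^2 + 56*x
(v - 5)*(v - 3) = v^2 - 8*v + 15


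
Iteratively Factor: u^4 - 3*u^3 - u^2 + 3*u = (u - 3)*(u^3 - u) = (u - 3)*(u - 1)*(u^2 + u) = (u - 3)*(u - 1)*(u + 1)*(u)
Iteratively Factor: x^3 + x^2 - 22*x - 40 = (x + 4)*(x^2 - 3*x - 10) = (x - 5)*(x + 4)*(x + 2)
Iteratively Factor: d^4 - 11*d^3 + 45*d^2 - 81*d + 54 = (d - 3)*(d^3 - 8*d^2 + 21*d - 18) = (d - 3)^2*(d^2 - 5*d + 6) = (d - 3)^2*(d - 2)*(d - 3)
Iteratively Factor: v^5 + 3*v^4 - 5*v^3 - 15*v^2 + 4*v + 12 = (v + 1)*(v^4 + 2*v^3 - 7*v^2 - 8*v + 12) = (v + 1)*(v + 3)*(v^3 - v^2 - 4*v + 4) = (v + 1)*(v + 2)*(v + 3)*(v^2 - 3*v + 2) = (v - 1)*(v + 1)*(v + 2)*(v + 3)*(v - 2)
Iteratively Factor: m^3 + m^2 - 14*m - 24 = (m + 2)*(m^2 - m - 12) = (m + 2)*(m + 3)*(m - 4)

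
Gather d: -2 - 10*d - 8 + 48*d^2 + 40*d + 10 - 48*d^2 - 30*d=0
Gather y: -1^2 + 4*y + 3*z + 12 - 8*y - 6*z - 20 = -4*y - 3*z - 9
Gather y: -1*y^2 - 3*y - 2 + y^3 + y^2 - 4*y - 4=y^3 - 7*y - 6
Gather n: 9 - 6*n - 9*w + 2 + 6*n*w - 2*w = n*(6*w - 6) - 11*w + 11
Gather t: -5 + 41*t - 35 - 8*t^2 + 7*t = -8*t^2 + 48*t - 40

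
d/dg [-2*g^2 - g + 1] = -4*g - 1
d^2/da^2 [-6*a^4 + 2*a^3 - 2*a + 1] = 12*a*(1 - 6*a)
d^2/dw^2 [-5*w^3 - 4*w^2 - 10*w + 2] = -30*w - 8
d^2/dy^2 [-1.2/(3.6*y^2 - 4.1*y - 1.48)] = (-31.104*y^2 + 35.424*y + 1.2*(7.2*y - 4.1)*(14.4*y - 8.2) + 12.7872)/(-3.6*y^2 + 4.1*y + 1.48)^3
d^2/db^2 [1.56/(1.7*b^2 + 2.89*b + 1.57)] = (-9.0168*b^2 - 15.32856*b + 1.56*(3.4*b + 2.89)*(6.8*b + 5.78) - 8.32728)/(1.7*b^2 + 2.89*b + 1.57)^3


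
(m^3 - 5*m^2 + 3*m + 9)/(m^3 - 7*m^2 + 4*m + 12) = (m^2 - 6*m + 9)/(m^2 - 8*m + 12)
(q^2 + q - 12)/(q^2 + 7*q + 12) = (q - 3)/(q + 3)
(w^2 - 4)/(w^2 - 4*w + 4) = (w + 2)/(w - 2)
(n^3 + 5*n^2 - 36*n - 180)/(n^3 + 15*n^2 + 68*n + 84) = (n^2 - n - 30)/(n^2 + 9*n + 14)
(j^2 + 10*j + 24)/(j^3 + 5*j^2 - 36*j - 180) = (j + 4)/(j^2 - j - 30)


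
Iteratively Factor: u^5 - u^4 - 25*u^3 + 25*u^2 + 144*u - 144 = (u + 4)*(u^4 - 5*u^3 - 5*u^2 + 45*u - 36) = (u - 1)*(u + 4)*(u^3 - 4*u^2 - 9*u + 36) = (u - 4)*(u - 1)*(u + 4)*(u^2 - 9) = (u - 4)*(u - 3)*(u - 1)*(u + 4)*(u + 3)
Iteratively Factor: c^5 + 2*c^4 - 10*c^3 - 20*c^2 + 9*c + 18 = (c - 1)*(c^4 + 3*c^3 - 7*c^2 - 27*c - 18) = (c - 1)*(c + 1)*(c^3 + 2*c^2 - 9*c - 18) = (c - 1)*(c + 1)*(c + 2)*(c^2 - 9) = (c - 3)*(c - 1)*(c + 1)*(c + 2)*(c + 3)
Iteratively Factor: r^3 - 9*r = (r + 3)*(r^2 - 3*r) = (r - 3)*(r + 3)*(r)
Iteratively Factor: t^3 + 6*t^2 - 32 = (t + 4)*(t^2 + 2*t - 8) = (t - 2)*(t + 4)*(t + 4)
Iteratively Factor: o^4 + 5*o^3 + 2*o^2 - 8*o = (o)*(o^3 + 5*o^2 + 2*o - 8) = o*(o + 4)*(o^2 + o - 2) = o*(o + 2)*(o + 4)*(o - 1)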